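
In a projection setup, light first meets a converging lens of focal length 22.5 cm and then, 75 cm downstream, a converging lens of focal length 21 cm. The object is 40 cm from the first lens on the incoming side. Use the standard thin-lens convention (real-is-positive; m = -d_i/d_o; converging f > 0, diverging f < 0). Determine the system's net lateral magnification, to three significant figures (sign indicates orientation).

First lens: d_i1 = 1/(1/22.5 - 1/40) = 51.429 cm.
m_1 = -(51.429)/40 = -1.2857.
The intermediate image is 51.429 cm to the right of lens 1, so d_o2 = L - d_i1 = 75 - 51.429 = 23.571 cm.
Second lens: d_i2 = 1/(1/21 - 1/(23.571)) = 192.500 cm.
m_2 = -(192.500)/(23.571) = -8.1667.
Overall magnification: m = m_1 m_2 = 10.5000.

10.5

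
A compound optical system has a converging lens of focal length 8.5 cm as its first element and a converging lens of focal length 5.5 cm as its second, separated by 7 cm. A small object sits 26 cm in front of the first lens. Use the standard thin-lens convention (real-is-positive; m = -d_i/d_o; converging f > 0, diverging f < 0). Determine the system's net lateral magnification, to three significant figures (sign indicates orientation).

Lens 1: 1/d_i1 = 1/f_1 - 1/d_o1 = 1/8.5 - 1/26 = 0.07919 cm^-1, so d_i1 = 12.629 cm.
m_1 = -(12.629)/26 = -0.4857.
This image would form 12.629 cm past lens 1, i.e. 5.629 cm beyond lens 2, so it is a virtual object for lens 2: d_o2 = 7 - 12.629 = -5.629 cm.
Lens 2: 1/d_i2 = 1/f_2 - 1/d_o2 = 1/5.5 - 1/(-5.629) = 0.35948 cm^-1, so d_i2 = 2.782 cm.
m_2 = -(2.782)/(-5.629) = 0.4942.
Overall magnification: m = m_1 m_2 = -0.2401.

-0.240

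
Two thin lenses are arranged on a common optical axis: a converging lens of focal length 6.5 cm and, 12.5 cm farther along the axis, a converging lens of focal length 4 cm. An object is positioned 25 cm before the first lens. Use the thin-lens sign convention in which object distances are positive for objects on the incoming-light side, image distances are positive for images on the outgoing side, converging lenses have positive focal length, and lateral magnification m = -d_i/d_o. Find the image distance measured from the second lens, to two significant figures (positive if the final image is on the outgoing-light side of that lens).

-52 cm

Applying the thin-lens equation to the first lens, 1/6.5 = 1/25 + 1/d_i1, which gives d_i1 = 8.784 cm.
Object distance for lens 2: d_o2 = 12.5 - 8.784 = 3.716 cm.
Applying the thin-lens equation again with f_2 = 4 cm and d_o2 = 3.716 cm gives d_i2 = -52.381 cm.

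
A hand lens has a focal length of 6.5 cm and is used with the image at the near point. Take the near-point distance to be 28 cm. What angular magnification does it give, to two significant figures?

5.3

M = 1 + D/f = 1 + 28/6.5 = 5.308.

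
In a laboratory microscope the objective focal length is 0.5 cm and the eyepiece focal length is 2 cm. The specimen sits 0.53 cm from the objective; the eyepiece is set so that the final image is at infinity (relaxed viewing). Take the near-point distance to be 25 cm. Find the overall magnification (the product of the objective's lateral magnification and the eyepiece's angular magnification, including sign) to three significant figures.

Objective: 1/d_i = 1/f_obj - 1/d_o = 1/0.5 - 1/0.53 = 0.11321 cm^-1, so d_i = 8.833 cm.
m_obj = -d_i/d_o = -8.833/0.53 = -16.667.
Eyepiece angular magnification (image at infinity): M_eye = D/f_e = 25/2 = 12.500.
Overall M = m_obj x M_eye = (-16.667)(12.500) = -208.33.

-208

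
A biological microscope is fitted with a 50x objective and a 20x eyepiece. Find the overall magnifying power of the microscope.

The overall magnification of a compound microscope is the product of the objective and eyepiece magnifications:
M = M_obj x M_eye = 50 x 20 = 1000.

1000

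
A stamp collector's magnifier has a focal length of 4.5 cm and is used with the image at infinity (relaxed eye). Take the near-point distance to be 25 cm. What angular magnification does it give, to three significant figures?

M = D/f = 25/4.5 = 5.556.

5.56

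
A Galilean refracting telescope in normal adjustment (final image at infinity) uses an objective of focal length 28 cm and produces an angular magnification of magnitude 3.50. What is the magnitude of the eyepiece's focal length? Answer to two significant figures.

|M| = f_obj/|f_eye|, so |f_eye| = f_obj/|M| = 28/3.5 = 8.000 cm.
(The eyepiece is diverging, so its signed focal length is -8.000 cm.)

8.0 cm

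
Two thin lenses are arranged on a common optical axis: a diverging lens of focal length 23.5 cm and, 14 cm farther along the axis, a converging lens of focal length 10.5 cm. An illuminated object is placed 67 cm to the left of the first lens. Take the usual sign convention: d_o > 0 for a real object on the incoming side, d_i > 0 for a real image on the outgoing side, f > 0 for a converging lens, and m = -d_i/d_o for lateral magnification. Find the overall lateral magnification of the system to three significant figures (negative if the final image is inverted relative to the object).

First lens: d_i1 = 1/(1/(-23.5) - 1/67) = -17.398 cm.
m_1 = -(-17.398)/67 = 0.2597.
The intermediate image is virtual, 17.398 cm to the left of lens 1, so d_o2 = L - d_i1 = 14 - (-17.398) = 31.398 cm.
Second lens: d_i2 = 1/(1/10.5 - 1/(31.398)) = 15.776 cm.
m_2 = -(15.776)/(31.398) = -0.5024.
Total m = m_1 x m_2 = (0.2597)(-0.5024) = -0.1305.

-0.130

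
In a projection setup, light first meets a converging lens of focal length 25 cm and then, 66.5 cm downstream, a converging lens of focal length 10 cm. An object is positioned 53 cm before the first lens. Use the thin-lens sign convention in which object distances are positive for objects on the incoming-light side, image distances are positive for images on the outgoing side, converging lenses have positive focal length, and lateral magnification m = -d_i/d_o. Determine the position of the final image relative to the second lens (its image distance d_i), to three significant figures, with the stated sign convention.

Lens 1: 1/d_i1 = 1/f_1 - 1/d_o1 = 1/25 - 1/53 = 0.02113 cm^-1, so d_i1 = 47.321 cm.
The intermediate image is 47.321 cm to the right of lens 1, so d_o2 = L - d_i1 = 66.5 - 47.321 = 19.179 cm.
Lens 2: 1/d_i2 = 1/f_2 - 1/d_o2 = 1/10 - 1/(19.179) = 0.04786 cm^-1, so d_i2 = 20.895 cm.

20.9 cm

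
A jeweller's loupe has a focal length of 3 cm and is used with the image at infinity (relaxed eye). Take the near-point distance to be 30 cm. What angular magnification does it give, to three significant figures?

10.0

M = D/f = 30/3 = 10.000.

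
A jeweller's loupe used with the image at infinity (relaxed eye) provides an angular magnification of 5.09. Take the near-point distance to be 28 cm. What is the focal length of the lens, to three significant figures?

For the image at infinity, M = D/f.
f = D/M = 28/5.09 = 5.501 cm.

5.50 cm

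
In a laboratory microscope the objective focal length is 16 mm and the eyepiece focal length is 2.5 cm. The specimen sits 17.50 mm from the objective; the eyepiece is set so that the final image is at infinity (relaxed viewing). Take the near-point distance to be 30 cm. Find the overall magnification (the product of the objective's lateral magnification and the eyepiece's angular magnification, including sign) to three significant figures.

-128

Convert to cm: f_obj = 16 mm = 1.6 cm; d_o = 17.50 mm = 1.75 cm.
Objective: 1/d_i = 1/f_obj - 1/d_o = 1/1.6 - 1/1.75 = 0.05357 cm^-1, so d_i = 18.667 cm.
m_obj = -d_i/d_o = -18.667/1.75 = -10.667.
Eyepiece angular magnification (image at infinity): M_eye = D/f_e = 30/2.5 = 12.000.
Overall M = m_obj x M_eye = (-10.667)(12.000) = -128.00.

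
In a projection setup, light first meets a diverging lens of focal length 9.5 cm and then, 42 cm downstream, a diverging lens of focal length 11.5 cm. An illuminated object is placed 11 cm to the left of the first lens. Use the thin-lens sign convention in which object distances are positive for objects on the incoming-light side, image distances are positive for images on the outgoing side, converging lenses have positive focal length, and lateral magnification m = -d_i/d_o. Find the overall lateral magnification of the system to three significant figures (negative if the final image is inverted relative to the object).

Lens 1: 1/d_i1 = 1/f_1 - 1/d_o1 = 1/(-9.5) - 1/11 = -0.19617 cm^-1, so d_i1 = -5.098 cm.
m_1 = -(-5.098)/11 = 0.4634.
With d_i1 < 0 the first image is virtual and lies on the object side; the object distance for lens 2 is d_o2 = 42 - (-5.098) = 47.098 cm.
Lens 2: 1/d_i2 = 1/f_2 - 1/d_o2 = 1/(-11.5) - 1/(47.098) = -0.10819 cm^-1, so d_i2 = -9.243 cm.
m_2 = -(-9.243)/(47.098) = 0.1963.
Overall magnification: m = m_1 m_2 = 0.0909.

0.0909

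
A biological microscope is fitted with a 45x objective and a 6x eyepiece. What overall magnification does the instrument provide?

The overall magnification of a compound microscope is the product of the objective and eyepiece magnifications:
M = M_obj x M_eye = 45 x 6 = 270.

270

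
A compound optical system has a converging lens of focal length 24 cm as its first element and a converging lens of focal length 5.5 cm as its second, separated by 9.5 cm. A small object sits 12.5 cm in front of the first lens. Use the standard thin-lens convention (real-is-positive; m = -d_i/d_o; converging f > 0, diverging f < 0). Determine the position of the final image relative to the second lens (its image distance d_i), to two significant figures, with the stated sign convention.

Lens 1: 1/d_i1 = 1/f_1 - 1/d_o1 = 1/24 - 1/12.5 = -0.03833 cm^-1, so d_i1 = -26.087 cm.
With d_i1 < 0 the first image is virtual and lies on the object side; the object distance for lens 2 is d_o2 = 9.5 - (-26.087) = 35.587 cm.
Lens 2: 1/d_i2 = 1/f_2 - 1/d_o2 = 1/5.5 - 1/(35.587) = 0.15372 cm^-1, so d_i2 = 6.505 cm.

6.5 cm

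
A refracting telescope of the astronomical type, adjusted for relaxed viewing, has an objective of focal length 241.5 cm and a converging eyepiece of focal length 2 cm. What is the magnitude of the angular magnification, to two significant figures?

|M| = f_obj/|f_eye| = 241.5/2 = 120.750.

120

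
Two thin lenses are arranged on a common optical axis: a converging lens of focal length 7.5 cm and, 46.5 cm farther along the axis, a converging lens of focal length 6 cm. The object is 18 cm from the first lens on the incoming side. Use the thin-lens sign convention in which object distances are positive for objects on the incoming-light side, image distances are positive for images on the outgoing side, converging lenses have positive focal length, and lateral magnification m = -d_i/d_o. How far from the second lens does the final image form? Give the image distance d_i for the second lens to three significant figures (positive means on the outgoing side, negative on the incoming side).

7.30 cm

Lens 1: 1/d_i1 = 1/f_1 - 1/d_o1 = 1/7.5 - 1/18 = 0.07778 cm^-1, so d_i1 = 12.857 cm.
That image sits 33.643 cm in front of the second lens, so d_o2 = 33.643 cm.
Lens 2: 1/d_i2 = 1/f_2 - 1/d_o2 = 1/6 - 1/(33.643) = 0.13694 cm^-1, so d_i2 = 7.302 cm.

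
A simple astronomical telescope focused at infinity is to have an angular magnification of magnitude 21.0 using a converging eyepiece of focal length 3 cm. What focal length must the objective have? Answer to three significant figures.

|M| = f_obj/|f_eye|, so f_obj = |M| x |f_eye| = 21.0 x 3 = 63.000 cm.

63.0 cm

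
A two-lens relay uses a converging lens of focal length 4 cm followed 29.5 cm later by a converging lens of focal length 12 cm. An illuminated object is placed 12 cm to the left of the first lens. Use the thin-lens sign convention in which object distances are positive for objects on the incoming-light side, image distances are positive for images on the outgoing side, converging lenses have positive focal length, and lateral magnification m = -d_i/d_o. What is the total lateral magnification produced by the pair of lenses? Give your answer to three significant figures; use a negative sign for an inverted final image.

Lens 1: 1/d_i1 = 1/f_1 - 1/d_o1 = 1/4 - 1/12 = 0.16667 cm^-1, so d_i1 = 6.000 cm.
m_1 = -(6.000)/12 = -0.5000.
That image sits 23.500 cm in front of the second lens, so d_o2 = 23.500 cm.
Lens 2: 1/d_i2 = 1/f_2 - 1/d_o2 = 1/12 - 1/(23.500) = 0.04078 cm^-1, so d_i2 = 24.522 cm.
m_2 = -(24.522)/(23.500) = -1.0435.
Total m = m_1 x m_2 = (-0.5000)(-1.0435) = 0.5217.

0.522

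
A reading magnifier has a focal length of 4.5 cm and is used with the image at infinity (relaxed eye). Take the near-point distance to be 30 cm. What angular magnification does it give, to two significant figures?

6.7

M = D/f = 30/4.5 = 6.667.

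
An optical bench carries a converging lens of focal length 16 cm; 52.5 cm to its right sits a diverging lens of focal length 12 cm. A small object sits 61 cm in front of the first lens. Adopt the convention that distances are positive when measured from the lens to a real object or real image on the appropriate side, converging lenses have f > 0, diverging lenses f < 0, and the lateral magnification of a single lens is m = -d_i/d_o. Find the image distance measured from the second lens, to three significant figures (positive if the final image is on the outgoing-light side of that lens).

-8.64 cm

Lens 1: 1/d_i1 = 1/f_1 - 1/d_o1 = 1/16 - 1/61 = 0.04611 cm^-1, so d_i1 = 21.689 cm.
The intermediate image is 21.689 cm to the right of lens 1, so d_o2 = L - d_i1 = 52.5 - 21.689 = 30.811 cm.
Lens 2: 1/d_i2 = 1/f_2 - 1/d_o2 = 1/(-12) - 1/(30.811) = -0.11579 cm^-1, so d_i2 = -8.636 cm.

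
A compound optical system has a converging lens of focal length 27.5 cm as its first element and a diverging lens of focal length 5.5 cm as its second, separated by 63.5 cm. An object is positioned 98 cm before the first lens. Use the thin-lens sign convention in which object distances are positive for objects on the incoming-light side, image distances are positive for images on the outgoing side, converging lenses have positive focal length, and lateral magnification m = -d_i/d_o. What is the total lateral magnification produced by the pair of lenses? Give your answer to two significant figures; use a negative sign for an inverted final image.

Lens 1: 1/d_i1 = 1/f_1 - 1/d_o1 = 1/27.5 - 1/98 = 0.02616 cm^-1, so d_i1 = 38.227 cm.
m_1 = -(38.227)/98 = -0.3901.
The intermediate image is 38.227 cm to the right of lens 1, so d_o2 = L - d_i1 = 63.5 - 38.227 = 25.273 cm.
Lens 2: 1/d_i2 = 1/f_2 - 1/d_o2 = 1/(-5.5) - 1/(25.273) = -0.22139 cm^-1, so d_i2 = -4.517 cm.
m_2 = -(-4.517)/(25.273) = 0.1787.
Overall magnification: m = m_1 m_2 = -0.0697.

-0.070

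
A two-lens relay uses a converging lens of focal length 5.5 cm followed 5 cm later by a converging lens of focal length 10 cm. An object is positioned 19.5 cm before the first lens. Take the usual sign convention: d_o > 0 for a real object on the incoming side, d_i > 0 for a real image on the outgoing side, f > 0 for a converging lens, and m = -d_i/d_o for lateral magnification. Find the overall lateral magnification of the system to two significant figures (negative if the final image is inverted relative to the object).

Lens 1: 1/d_i1 = 1/f_1 - 1/d_o1 = 1/5.5 - 1/19.5 = 0.13054 cm^-1, so d_i1 = 7.661 cm.
m_1 = -(7.661)/19.5 = -0.3929.
Since 7.661 cm > 5 cm, the first image lies past the second lens and serves as a virtual object: d_o2 = L - d_i1 = -2.661 cm.
Lens 2: 1/d_i2 = 1/f_2 - 1/d_o2 = 1/10 - 1/(-2.661) = 0.47584 cm^-1, so d_i2 = 2.102 cm.
m_2 = -(2.102)/(-2.661) = 0.7898.
The system's lateral magnification is m_1 m_2 = (-0.3929)(0.7898) = -0.3103.

-0.31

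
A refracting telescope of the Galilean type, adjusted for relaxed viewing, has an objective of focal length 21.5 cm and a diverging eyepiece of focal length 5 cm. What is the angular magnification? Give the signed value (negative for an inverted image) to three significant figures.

4.30

M = -f_obj/f_eye = -21.5/(-5) = 4.300.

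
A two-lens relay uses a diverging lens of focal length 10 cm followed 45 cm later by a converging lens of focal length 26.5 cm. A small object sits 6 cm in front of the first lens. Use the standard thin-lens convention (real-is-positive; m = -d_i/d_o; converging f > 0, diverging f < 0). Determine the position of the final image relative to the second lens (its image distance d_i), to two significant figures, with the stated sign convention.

Lens 1: 1/d_i1 = 1/f_1 - 1/d_o1 = 1/(-10) - 1/6 = -0.26667 cm^-1, so d_i1 = -3.750 cm.
The intermediate image is virtual, 3.750 cm to the left of lens 1, so d_o2 = L - d_i1 = 45 - (-3.750) = 48.750 cm.
Lens 2: 1/d_i2 = 1/f_2 - 1/d_o2 = 1/26.5 - 1/(48.750) = 0.01722 cm^-1, so d_i2 = 58.062 cm.

58 cm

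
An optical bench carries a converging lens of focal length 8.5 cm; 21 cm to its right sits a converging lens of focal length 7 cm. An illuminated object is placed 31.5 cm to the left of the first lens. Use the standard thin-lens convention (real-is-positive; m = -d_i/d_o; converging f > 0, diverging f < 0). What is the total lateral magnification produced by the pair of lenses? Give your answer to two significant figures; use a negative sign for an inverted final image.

1.1

Applying the thin-lens equation to the first lens, 1/8.5 = 1/31.5 + 1/d_i1, which gives d_i1 = 11.641 cm.
Its lateral magnification is m_1 = -d_i1/d_o1 = -(11.641)/31.5 = -0.3696.
That image sits 9.359 cm in front of the second lens, so d_o2 = 9.359 cm.
Applying the thin-lens equation again with f_2 = 7 cm and d_o2 = 9.359 cm gives d_i2 = 27.774 cm.
m_2 = -(27.774)/(9.359) = -2.9677.
The system's lateral magnification is m_1 m_2 = (-0.3696)(-2.9677) = 1.0968.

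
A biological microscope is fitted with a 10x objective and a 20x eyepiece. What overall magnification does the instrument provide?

200

The overall magnification of a compound microscope is the product of the objective and eyepiece magnifications:
M = M_obj x M_eye = 10 x 20 = 200.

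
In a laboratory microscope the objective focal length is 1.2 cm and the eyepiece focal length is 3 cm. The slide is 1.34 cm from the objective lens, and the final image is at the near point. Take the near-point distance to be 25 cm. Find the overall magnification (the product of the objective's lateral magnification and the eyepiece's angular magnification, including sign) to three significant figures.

-80.0

Objective: 1/d_i = 1/f_obj - 1/d_o = 1/1.2 - 1/1.34 = 0.08706 cm^-1, so d_i = 11.486 cm.
m_obj = -d_i/d_o = -11.486/1.34 = -8.571.
Eyepiece angular magnification (image at near point): M_eye = 1 + D/f_e = 1 + 25/3 = 9.333.
Overall M = m_obj x M_eye = (-8.571)(9.333) = -80.00.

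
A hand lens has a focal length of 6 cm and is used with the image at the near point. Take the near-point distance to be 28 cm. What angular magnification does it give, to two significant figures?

5.7

M = 1 + D/f = 1 + 28/6 = 5.667.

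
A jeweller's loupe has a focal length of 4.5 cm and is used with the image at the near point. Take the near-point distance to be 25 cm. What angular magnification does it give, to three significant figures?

6.56

M = 1 + D/f = 1 + 25/4.5 = 6.556.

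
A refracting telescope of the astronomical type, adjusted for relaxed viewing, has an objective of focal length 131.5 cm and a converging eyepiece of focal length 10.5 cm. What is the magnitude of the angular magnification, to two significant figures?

13

|M| = f_obj/|f_eye| = 131.5/10.5 = 12.524.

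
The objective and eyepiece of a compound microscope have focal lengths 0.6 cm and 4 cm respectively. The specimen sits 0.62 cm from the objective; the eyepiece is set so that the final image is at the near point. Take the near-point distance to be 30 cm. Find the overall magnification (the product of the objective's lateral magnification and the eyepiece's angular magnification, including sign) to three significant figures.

Objective: 1/d_i = 1/f_obj - 1/d_o = 1/0.6 - 1/0.62 = 0.05376 cm^-1, so d_i = 18.600 cm.
m_obj = -d_i/d_o = -18.600/0.62 = -30.000.
Eyepiece angular magnification (image at near point): M_eye = 1 + D/f_e = 1 + 30/4 = 8.500.
Overall M = m_obj x M_eye = (-30.000)(8.500) = -255.00.

-255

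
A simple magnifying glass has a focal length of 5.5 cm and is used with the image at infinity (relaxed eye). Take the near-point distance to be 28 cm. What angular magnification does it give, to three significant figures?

5.09

M = D/f = 28/5.5 = 5.091.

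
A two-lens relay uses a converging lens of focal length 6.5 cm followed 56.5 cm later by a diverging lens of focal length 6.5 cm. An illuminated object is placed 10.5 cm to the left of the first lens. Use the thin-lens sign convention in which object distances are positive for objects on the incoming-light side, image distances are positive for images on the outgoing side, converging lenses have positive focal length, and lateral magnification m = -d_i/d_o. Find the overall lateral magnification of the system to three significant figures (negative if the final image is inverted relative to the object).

-0.230

First lens: d_i1 = 1/(1/6.5 - 1/10.5) = 17.062 cm.
m_1 = -(17.062)/10.5 = -1.6250.
That image sits 39.438 cm in front of the second lens, so d_o2 = 39.438 cm.
Second lens: d_i2 = 1/(1/(-6.5) - 1/(39.438)) = -5.580 cm.
m_2 = -(-5.580)/(39.438) = 0.1415.
The system's lateral magnification is m_1 m_2 = (-1.6250)(0.1415) = -0.2299.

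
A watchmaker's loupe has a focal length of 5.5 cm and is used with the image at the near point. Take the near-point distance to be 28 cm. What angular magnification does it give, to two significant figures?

6.1

M = 1 + D/f = 1 + 28/5.5 = 6.091.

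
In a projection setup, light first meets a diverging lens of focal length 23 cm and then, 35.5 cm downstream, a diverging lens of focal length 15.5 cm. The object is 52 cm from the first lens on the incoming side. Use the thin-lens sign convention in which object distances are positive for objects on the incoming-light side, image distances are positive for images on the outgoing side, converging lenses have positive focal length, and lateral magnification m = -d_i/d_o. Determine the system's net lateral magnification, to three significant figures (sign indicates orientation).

0.0710

Applying the thin-lens equation to the first lens, 1/(-23) = 1/52 + 1/d_i1, which gives d_i1 = -15.947 cm.
Its lateral magnification is m_1 = -d_i1/d_o1 = -(-15.947)/52 = 0.3067.
With d_i1 < 0 the first image is virtual and lies on the object side; the object distance for lens 2 is d_o2 = 35.5 - (-15.947) = 51.447 cm.
Applying the thin-lens equation again with f_2 = -15.5 cm and d_o2 = 51.447 cm gives d_i2 = -11.911 cm.
m_2 = -(-11.911)/(51.447) = 0.2315.
Total m = m_1 x m_2 = (0.3067)(0.2315) = 0.0710.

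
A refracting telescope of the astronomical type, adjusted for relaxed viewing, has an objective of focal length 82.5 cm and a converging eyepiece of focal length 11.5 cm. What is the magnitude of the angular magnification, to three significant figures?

|M| = f_obj/|f_eye| = 82.5/11.5 = 7.174.

7.17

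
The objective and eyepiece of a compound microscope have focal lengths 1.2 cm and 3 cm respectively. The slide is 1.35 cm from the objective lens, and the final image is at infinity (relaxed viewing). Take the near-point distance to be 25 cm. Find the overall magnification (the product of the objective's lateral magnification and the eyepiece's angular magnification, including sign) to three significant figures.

Objective: 1/d_i = 1/f_obj - 1/d_o = 1/1.2 - 1/1.35 = 0.09259 cm^-1, so d_i = 10.800 cm.
m_obj = -d_i/d_o = -10.800/1.35 = -8.000.
Eyepiece angular magnification (image at infinity): M_eye = D/f_e = 25/3 = 8.333.
Overall M = m_obj x M_eye = (-8.000)(8.333) = -66.67.

-66.7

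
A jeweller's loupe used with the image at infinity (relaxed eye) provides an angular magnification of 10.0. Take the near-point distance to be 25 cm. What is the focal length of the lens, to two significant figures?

For the image at infinity, M = D/f.
f = D/M = 25/10.0 = 2.500 cm.

2.5 cm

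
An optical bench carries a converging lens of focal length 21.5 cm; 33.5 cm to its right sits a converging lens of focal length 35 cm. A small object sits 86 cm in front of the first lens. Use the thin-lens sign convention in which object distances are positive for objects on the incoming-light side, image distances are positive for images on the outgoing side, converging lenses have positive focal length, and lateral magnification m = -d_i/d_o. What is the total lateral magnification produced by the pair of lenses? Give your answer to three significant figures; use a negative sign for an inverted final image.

First lens: d_i1 = 1/(1/21.5 - 1/86) = 28.667 cm.
m_1 = -(28.667)/86 = -0.3333.
Object distance for lens 2: d_o2 = 33.5 - 28.667 = 4.833 cm.
Second lens: d_i2 = 1/(1/35 - 1/(4.833)) = -5.608 cm.
m_2 = -(-5.608)/(4.833) = 1.1602.
Overall magnification: m = m_1 m_2 = -0.3867.

-0.387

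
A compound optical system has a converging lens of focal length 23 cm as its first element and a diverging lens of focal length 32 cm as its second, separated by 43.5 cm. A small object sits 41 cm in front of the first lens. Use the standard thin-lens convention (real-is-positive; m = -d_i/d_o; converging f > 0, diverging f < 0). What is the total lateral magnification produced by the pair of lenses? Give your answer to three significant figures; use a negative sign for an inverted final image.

-1.77

Applying the thin-lens equation to the first lens, 1/23 = 1/41 + 1/d_i1, which gives d_i1 = 52.389 cm.
Its lateral magnification is m_1 = -d_i1/d_o1 = -(52.389)/41 = -1.2778.
This image would form 52.389 cm past lens 1, i.e. 8.889 cm beyond lens 2, so it is a virtual object for lens 2: d_o2 = 43.5 - 52.389 = -8.889 cm.
Applying the thin-lens equation again with f_2 = -32 cm and d_o2 = -8.889 cm gives d_i2 = 12.308 cm.
m_2 = -(12.308)/(-8.889) = 1.3846.
Total m = m_1 x m_2 = (-1.2778)(1.3846) = -1.7692.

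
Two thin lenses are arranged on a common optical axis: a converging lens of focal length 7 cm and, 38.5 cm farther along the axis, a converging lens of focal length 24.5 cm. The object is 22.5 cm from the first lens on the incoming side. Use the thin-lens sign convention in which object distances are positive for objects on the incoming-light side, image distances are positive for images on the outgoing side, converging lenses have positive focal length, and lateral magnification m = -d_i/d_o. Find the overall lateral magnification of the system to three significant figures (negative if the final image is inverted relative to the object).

2.88

First lens: d_i1 = 1/(1/7 - 1/22.5) = 10.161 cm.
m_1 = -(10.161)/22.5 = -0.4516.
That image sits 28.339 cm in front of the second lens, so d_o2 = 28.339 cm.
Second lens: d_i2 = 1/(1/24.5 - 1/(28.339)) = 180.868 cm.
m_2 = -(180.868)/(28.339) = -6.3824.
The system's lateral magnification is m_1 m_2 = (-0.4516)(-6.3824) = 2.8824.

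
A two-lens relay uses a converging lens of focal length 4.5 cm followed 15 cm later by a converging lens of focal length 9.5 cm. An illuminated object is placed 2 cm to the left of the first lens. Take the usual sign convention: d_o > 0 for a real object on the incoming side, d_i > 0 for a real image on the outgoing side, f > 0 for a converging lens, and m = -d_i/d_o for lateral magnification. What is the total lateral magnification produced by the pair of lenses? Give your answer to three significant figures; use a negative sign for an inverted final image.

First lens: d_i1 = 1/(1/4.5 - 1/2) = -3.600 cm.
m_1 = -(-3.600)/2 = 1.8000.
The intermediate image is virtual, 3.600 cm to the left of lens 1, so d_o2 = L - d_i1 = 15 - (-3.600) = 18.600 cm.
Second lens: d_i2 = 1/(1/9.5 - 1/(18.600)) = 19.418 cm.
m_2 = -(19.418)/(18.600) = -1.0440.
Total m = m_1 x m_2 = (1.8000)(-1.0440) = -1.8791.

-1.88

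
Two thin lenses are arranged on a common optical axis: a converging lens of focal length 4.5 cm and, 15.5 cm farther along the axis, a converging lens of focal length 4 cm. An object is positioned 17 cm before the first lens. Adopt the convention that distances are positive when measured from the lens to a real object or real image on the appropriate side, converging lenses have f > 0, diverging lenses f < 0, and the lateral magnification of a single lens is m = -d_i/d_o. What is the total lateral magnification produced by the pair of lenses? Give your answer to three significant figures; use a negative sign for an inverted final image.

0.268

Lens 1: 1/d_i1 = 1/f_1 - 1/d_o1 = 1/4.5 - 1/17 = 0.16340 cm^-1, so d_i1 = 6.120 cm.
m_1 = -(6.120)/17 = -0.3600.
That image sits 9.380 cm in front of the second lens, so d_o2 = 9.380 cm.
Lens 2: 1/d_i2 = 1/f_2 - 1/d_o2 = 1/4 - 1/(9.380) = 0.14339 cm^-1, so d_i2 = 6.974 cm.
m_2 = -(6.974)/(9.380) = -0.7435.
Total m = m_1 x m_2 = (-0.3600)(-0.7435) = 0.2677.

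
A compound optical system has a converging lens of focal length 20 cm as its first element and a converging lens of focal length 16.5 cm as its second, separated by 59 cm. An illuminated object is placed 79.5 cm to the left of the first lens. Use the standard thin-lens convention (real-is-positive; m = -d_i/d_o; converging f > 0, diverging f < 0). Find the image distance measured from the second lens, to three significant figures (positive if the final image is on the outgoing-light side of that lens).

Applying the thin-lens equation to the first lens, 1/20 = 1/79.5 + 1/d_i1, which gives d_i1 = 26.723 cm.
Object distance for lens 2: d_o2 = 59 - 26.723 = 32.277 cm.
Applying the thin-lens equation again with f_2 = 16.5 cm and d_o2 = 32.277 cm gives d_i2 = 33.756 cm.

33.8 cm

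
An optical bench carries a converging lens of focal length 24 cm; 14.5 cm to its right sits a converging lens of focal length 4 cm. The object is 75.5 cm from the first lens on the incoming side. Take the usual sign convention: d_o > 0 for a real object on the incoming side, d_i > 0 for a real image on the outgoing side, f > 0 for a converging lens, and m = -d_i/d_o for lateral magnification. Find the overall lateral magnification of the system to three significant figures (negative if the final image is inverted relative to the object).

-0.0755

Applying the thin-lens equation to the first lens, 1/24 = 1/75.5 + 1/d_i1, which gives d_i1 = 35.184 cm.
Its lateral magnification is m_1 = -d_i1/d_o1 = -(35.184)/75.5 = -0.4660.
This image would form 35.184 cm past lens 1, i.e. 20.684 cm beyond lens 2, so it is a virtual object for lens 2: d_o2 = 14.5 - 35.184 = -20.684 cm.
Applying the thin-lens equation again with f_2 = 4 cm and d_o2 = -20.684 cm gives d_i2 = 3.352 cm.
m_2 = -(3.352)/(-20.684) = 0.1620.
The system's lateral magnification is m_1 m_2 = (-0.4660)(0.1620) = -0.0755.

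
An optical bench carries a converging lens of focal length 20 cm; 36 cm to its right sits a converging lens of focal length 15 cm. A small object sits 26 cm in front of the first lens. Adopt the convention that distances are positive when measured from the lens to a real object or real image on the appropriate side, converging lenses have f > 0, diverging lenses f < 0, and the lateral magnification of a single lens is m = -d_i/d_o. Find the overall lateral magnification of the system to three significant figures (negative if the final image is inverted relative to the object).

Applying the thin-lens equation to the first lens, 1/20 = 1/26 + 1/d_i1, which gives d_i1 = 86.667 cm.
Its lateral magnification is m_1 = -d_i1/d_o1 = -(86.667)/26 = -3.3333.
Since 86.667 cm > 36 cm, the first image lies past the second lens and serves as a virtual object: d_o2 = L - d_i1 = -50.667 cm.
Applying the thin-lens equation again with f_2 = 15 cm and d_o2 = -50.667 cm gives d_i2 = 11.574 cm.
m_2 = -(11.574)/(-50.667) = 0.2284.
The system's lateral magnification is m_1 m_2 = (-3.3333)(0.2284) = -0.7614.

-0.761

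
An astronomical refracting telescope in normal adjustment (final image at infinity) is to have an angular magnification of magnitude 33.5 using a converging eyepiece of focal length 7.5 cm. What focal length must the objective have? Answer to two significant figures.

250 cm

|M| = f_obj/|f_eye|, so f_obj = |M| x |f_eye| = 33.5 x 7.5 = 251.250 cm.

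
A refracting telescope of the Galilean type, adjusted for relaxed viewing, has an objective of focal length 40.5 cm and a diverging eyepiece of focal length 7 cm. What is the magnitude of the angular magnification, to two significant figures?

5.8

|M| = f_obj/|f_eye| = 40.5/7 = 5.786.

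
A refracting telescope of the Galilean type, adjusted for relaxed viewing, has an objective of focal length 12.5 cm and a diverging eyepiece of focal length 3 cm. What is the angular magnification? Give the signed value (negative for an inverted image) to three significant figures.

4.17

M = -f_obj/f_eye = -12.5/(-3) = 4.167.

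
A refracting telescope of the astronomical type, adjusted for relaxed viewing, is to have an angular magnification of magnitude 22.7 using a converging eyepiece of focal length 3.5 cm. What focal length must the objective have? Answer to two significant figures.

|M| = f_obj/|f_eye|, so f_obj = |M| x |f_eye| = 22.7 x 3.5 = 79.450 cm.

79 cm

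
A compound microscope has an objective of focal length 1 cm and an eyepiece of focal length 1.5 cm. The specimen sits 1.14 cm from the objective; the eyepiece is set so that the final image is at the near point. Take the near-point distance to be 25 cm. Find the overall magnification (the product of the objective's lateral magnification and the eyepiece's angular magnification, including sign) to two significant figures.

-130

Objective: 1/d_i = 1/f_obj - 1/d_o = 1/1 - 1/1.14 = 0.12281 cm^-1, so d_i = 8.143 cm.
m_obj = -d_i/d_o = -8.143/1.14 = -7.143.
Eyepiece angular magnification (image at near point): M_eye = 1 + D/f_e = 1 + 25/1.5 = 17.667.
Overall M = m_obj x M_eye = (-7.143)(17.667) = -126.19.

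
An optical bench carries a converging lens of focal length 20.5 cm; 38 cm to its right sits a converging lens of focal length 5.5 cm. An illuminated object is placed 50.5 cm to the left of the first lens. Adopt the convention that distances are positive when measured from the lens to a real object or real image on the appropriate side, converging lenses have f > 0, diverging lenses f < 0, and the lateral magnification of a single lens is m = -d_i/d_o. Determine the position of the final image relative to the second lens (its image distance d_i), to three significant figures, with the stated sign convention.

Applying the thin-lens equation to the first lens, 1/20.5 = 1/50.5 + 1/d_i1, which gives d_i1 = 34.508 cm.
The intermediate image is 34.508 cm to the right of lens 1, so d_o2 = L - d_i1 = 38 - 34.508 = 3.492 cm.
Applying the thin-lens equation again with f_2 = 5.5 cm and d_o2 = 3.492 cm gives d_i2 = -9.562 cm.

-9.56 cm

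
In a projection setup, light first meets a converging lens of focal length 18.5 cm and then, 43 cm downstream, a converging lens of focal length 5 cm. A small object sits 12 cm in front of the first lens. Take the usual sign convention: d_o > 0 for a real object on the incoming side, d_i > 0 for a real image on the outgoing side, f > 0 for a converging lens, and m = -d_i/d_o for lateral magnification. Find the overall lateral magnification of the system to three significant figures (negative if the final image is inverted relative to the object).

First lens: d_i1 = 1/(1/18.5 - 1/12) = -34.154 cm.
m_1 = -(-34.154)/12 = 2.8462.
The intermediate image is virtual, 34.154 cm to the left of lens 1, so d_o2 = L - d_i1 = 43 - (-34.154) = 77.154 cm.
Second lens: d_i2 = 1/(1/5 - 1/(77.154)) = 5.346 cm.
m_2 = -(5.346)/(77.154) = -0.0693.
Total m = m_1 x m_2 = (2.8462)(-0.0693) = -0.1972.

-0.197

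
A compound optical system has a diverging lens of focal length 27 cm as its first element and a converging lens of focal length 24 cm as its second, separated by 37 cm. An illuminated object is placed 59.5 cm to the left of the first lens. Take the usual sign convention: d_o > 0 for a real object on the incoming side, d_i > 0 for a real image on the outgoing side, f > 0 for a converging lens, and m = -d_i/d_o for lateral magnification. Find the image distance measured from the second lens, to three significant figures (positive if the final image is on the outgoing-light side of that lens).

Lens 1: 1/d_i1 = 1/f_1 - 1/d_o1 = 1/(-27) - 1/59.5 = -0.05384 cm^-1, so d_i1 = -18.572 cm.
With d_i1 < 0 the first image is virtual and lies on the object side; the object distance for lens 2 is d_o2 = 37 - (-18.572) = 55.572 cm.
Lens 2: 1/d_i2 = 1/f_2 - 1/d_o2 = 1/24 - 1/(55.572) = 0.02367 cm^-1, so d_i2 = 42.244 cm.

42.2 cm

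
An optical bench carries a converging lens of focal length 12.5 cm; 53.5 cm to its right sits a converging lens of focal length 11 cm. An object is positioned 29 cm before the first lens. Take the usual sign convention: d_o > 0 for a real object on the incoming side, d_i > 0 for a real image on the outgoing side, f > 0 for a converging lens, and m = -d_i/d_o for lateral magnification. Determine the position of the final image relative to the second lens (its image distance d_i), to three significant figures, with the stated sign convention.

16.9 cm

Applying the thin-lens equation to the first lens, 1/12.5 = 1/29 + 1/d_i1, which gives d_i1 = 21.970 cm.
Object distance for lens 2: d_o2 = 53.5 - 21.970 = 31.530 cm.
Applying the thin-lens equation again with f_2 = 11 cm and d_o2 = 31.530 cm gives d_i2 = 16.894 cm.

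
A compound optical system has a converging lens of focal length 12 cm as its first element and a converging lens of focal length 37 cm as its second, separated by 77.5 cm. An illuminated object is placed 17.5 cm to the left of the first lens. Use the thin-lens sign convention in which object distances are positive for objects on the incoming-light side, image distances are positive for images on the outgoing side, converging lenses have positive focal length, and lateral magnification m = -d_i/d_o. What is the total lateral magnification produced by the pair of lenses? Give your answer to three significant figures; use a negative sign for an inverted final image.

34.8

First lens: d_i1 = 1/(1/12 - 1/17.5) = 38.182 cm.
m_1 = -(38.182)/17.5 = -2.1818.
That image sits 39.318 cm in front of the second lens, so d_o2 = 39.318 cm.
Second lens: d_i2 = 1/(1/37 - 1/(39.318)) = 627.549 cm.
m_2 = -(627.549)/(39.318) = -15.9608.
Total m = m_1 x m_2 = (-2.1818)(-15.9608) = 34.8235.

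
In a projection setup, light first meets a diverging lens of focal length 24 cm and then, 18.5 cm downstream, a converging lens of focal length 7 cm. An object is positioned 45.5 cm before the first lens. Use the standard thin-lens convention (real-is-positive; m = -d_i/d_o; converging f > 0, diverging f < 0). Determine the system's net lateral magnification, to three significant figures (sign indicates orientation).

-0.0888

Lens 1: 1/d_i1 = 1/f_1 - 1/d_o1 = 1/(-24) - 1/45.5 = -0.06364 cm^-1, so d_i1 = -15.712 cm.
m_1 = -(-15.712)/45.5 = 0.3453.
The intermediate image is virtual, 15.712 cm to the left of lens 1, so d_o2 = L - d_i1 = 18.5 - (-15.712) = 34.212 cm.
Lens 2: 1/d_i2 = 1/f_2 - 1/d_o2 = 1/7 - 1/(34.212) = 0.11363 cm^-1, so d_i2 = 8.801 cm.
m_2 = -(8.801)/(34.212) = -0.2572.
Total m = m_1 x m_2 = (0.3453)(-0.2572) = -0.0888.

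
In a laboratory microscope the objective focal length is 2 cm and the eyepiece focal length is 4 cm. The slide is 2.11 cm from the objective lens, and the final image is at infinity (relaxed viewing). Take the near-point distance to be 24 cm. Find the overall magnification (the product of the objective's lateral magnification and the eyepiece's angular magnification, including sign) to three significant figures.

Objective: 1/d_i = 1/f_obj - 1/d_o = 1/2 - 1/2.11 = 0.02607 cm^-1, so d_i = 38.364 cm.
m_obj = -d_i/d_o = -38.364/2.11 = -18.182.
Eyepiece angular magnification (image at infinity): M_eye = D/f_e = 24/4 = 6.000.
Overall M = m_obj x M_eye = (-18.182)(6.000) = -109.09.

-109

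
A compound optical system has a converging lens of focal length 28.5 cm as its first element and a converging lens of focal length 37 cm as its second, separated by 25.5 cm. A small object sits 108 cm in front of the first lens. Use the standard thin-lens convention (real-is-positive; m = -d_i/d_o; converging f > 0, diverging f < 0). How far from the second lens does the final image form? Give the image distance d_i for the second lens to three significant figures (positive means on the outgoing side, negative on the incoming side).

9.74 cm

Lens 1: 1/d_i1 = 1/f_1 - 1/d_o1 = 1/28.5 - 1/108 = 0.02583 cm^-1, so d_i1 = 38.717 cm.
This image would form 38.717 cm past lens 1, i.e. 13.217 cm beyond lens 2, so it is a virtual object for lens 2: d_o2 = 25.5 - 38.717 = -13.217 cm.
Lens 2: 1/d_i2 = 1/f_2 - 1/d_o2 = 1/37 - 1/(-13.217) = 0.10269 cm^-1, so d_i2 = 9.738 cm.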